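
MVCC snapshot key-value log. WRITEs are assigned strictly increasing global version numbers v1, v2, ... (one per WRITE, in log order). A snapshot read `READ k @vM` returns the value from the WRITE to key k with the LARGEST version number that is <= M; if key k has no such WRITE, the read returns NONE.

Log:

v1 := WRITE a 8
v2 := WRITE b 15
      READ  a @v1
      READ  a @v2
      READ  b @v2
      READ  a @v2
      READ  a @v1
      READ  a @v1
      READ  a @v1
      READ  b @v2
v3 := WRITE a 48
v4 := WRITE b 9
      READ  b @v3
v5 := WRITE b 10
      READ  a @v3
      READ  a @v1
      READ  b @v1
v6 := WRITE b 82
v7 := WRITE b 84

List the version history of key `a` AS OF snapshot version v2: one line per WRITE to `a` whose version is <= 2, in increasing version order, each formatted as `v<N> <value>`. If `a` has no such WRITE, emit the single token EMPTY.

Scan writes for key=a with version <= 2:
  v1 WRITE a 8 -> keep
  v2 WRITE b 15 -> skip
  v3 WRITE a 48 -> drop (> snap)
  v4 WRITE b 9 -> skip
  v5 WRITE b 10 -> skip
  v6 WRITE b 82 -> skip
  v7 WRITE b 84 -> skip
Collected: [(1, 8)]

Answer: v1 8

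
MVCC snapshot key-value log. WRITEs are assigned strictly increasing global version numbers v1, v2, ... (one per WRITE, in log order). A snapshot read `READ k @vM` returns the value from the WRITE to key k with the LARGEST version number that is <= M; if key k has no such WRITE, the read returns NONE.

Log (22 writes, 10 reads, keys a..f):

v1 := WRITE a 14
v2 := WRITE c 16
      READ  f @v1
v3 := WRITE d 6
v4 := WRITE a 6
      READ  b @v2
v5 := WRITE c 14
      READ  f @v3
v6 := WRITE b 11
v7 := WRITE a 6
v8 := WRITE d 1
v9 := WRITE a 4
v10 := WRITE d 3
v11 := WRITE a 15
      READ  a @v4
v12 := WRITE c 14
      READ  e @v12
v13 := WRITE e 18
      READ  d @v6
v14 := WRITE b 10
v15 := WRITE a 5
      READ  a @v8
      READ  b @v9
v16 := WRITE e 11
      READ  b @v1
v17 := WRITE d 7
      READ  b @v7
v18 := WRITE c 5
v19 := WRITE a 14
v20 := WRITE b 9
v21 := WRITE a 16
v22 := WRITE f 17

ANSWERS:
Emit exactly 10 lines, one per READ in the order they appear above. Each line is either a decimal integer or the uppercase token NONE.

v1: WRITE a=14  (a history now [(1, 14)])
v2: WRITE c=16  (c history now [(2, 16)])
READ f @v1: history=[] -> no version <= 1 -> NONE
v3: WRITE d=6  (d history now [(3, 6)])
v4: WRITE a=6  (a history now [(1, 14), (4, 6)])
READ b @v2: history=[] -> no version <= 2 -> NONE
v5: WRITE c=14  (c history now [(2, 16), (5, 14)])
READ f @v3: history=[] -> no version <= 3 -> NONE
v6: WRITE b=11  (b history now [(6, 11)])
v7: WRITE a=6  (a history now [(1, 14), (4, 6), (7, 6)])
v8: WRITE d=1  (d history now [(3, 6), (8, 1)])
v9: WRITE a=4  (a history now [(1, 14), (4, 6), (7, 6), (9, 4)])
v10: WRITE d=3  (d history now [(3, 6), (8, 1), (10, 3)])
v11: WRITE a=15  (a history now [(1, 14), (4, 6), (7, 6), (9, 4), (11, 15)])
READ a @v4: history=[(1, 14), (4, 6), (7, 6), (9, 4), (11, 15)] -> pick v4 -> 6
v12: WRITE c=14  (c history now [(2, 16), (5, 14), (12, 14)])
READ e @v12: history=[] -> no version <= 12 -> NONE
v13: WRITE e=18  (e history now [(13, 18)])
READ d @v6: history=[(3, 6), (8, 1), (10, 3)] -> pick v3 -> 6
v14: WRITE b=10  (b history now [(6, 11), (14, 10)])
v15: WRITE a=5  (a history now [(1, 14), (4, 6), (7, 6), (9, 4), (11, 15), (15, 5)])
READ a @v8: history=[(1, 14), (4, 6), (7, 6), (9, 4), (11, 15), (15, 5)] -> pick v7 -> 6
READ b @v9: history=[(6, 11), (14, 10)] -> pick v6 -> 11
v16: WRITE e=11  (e history now [(13, 18), (16, 11)])
READ b @v1: history=[(6, 11), (14, 10)] -> no version <= 1 -> NONE
v17: WRITE d=7  (d history now [(3, 6), (8, 1), (10, 3), (17, 7)])
READ b @v7: history=[(6, 11), (14, 10)] -> pick v6 -> 11
v18: WRITE c=5  (c history now [(2, 16), (5, 14), (12, 14), (18, 5)])
v19: WRITE a=14  (a history now [(1, 14), (4, 6), (7, 6), (9, 4), (11, 15), (15, 5), (19, 14)])
v20: WRITE b=9  (b history now [(6, 11), (14, 10), (20, 9)])
v21: WRITE a=16  (a history now [(1, 14), (4, 6), (7, 6), (9, 4), (11, 15), (15, 5), (19, 14), (21, 16)])
v22: WRITE f=17  (f history now [(22, 17)])

Answer: NONE
NONE
NONE
6
NONE
6
6
11
NONE
11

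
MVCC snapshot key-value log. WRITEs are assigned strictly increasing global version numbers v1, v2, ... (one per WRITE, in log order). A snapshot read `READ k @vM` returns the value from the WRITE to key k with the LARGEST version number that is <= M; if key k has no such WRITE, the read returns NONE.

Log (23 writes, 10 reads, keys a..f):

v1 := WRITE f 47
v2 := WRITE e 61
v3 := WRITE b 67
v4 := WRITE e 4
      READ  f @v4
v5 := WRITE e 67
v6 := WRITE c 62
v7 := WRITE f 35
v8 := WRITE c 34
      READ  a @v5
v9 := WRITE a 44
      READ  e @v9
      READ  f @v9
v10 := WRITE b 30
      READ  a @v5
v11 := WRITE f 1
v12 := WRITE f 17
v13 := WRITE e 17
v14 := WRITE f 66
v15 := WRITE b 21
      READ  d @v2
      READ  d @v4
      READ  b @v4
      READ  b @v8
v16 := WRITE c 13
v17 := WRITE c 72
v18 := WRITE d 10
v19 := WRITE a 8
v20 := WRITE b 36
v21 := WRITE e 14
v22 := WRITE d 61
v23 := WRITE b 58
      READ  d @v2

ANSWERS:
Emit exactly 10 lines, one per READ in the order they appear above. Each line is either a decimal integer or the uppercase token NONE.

Answer: 47
NONE
67
35
NONE
NONE
NONE
67
67
NONE

Derivation:
v1: WRITE f=47  (f history now [(1, 47)])
v2: WRITE e=61  (e history now [(2, 61)])
v3: WRITE b=67  (b history now [(3, 67)])
v4: WRITE e=4  (e history now [(2, 61), (4, 4)])
READ f @v4: history=[(1, 47)] -> pick v1 -> 47
v5: WRITE e=67  (e history now [(2, 61), (4, 4), (5, 67)])
v6: WRITE c=62  (c history now [(6, 62)])
v7: WRITE f=35  (f history now [(1, 47), (7, 35)])
v8: WRITE c=34  (c history now [(6, 62), (8, 34)])
READ a @v5: history=[] -> no version <= 5 -> NONE
v9: WRITE a=44  (a history now [(9, 44)])
READ e @v9: history=[(2, 61), (4, 4), (5, 67)] -> pick v5 -> 67
READ f @v9: history=[(1, 47), (7, 35)] -> pick v7 -> 35
v10: WRITE b=30  (b history now [(3, 67), (10, 30)])
READ a @v5: history=[(9, 44)] -> no version <= 5 -> NONE
v11: WRITE f=1  (f history now [(1, 47), (7, 35), (11, 1)])
v12: WRITE f=17  (f history now [(1, 47), (7, 35), (11, 1), (12, 17)])
v13: WRITE e=17  (e history now [(2, 61), (4, 4), (5, 67), (13, 17)])
v14: WRITE f=66  (f history now [(1, 47), (7, 35), (11, 1), (12, 17), (14, 66)])
v15: WRITE b=21  (b history now [(3, 67), (10, 30), (15, 21)])
READ d @v2: history=[] -> no version <= 2 -> NONE
READ d @v4: history=[] -> no version <= 4 -> NONE
READ b @v4: history=[(3, 67), (10, 30), (15, 21)] -> pick v3 -> 67
READ b @v8: history=[(3, 67), (10, 30), (15, 21)] -> pick v3 -> 67
v16: WRITE c=13  (c history now [(6, 62), (8, 34), (16, 13)])
v17: WRITE c=72  (c history now [(6, 62), (8, 34), (16, 13), (17, 72)])
v18: WRITE d=10  (d history now [(18, 10)])
v19: WRITE a=8  (a history now [(9, 44), (19, 8)])
v20: WRITE b=36  (b history now [(3, 67), (10, 30), (15, 21), (20, 36)])
v21: WRITE e=14  (e history now [(2, 61), (4, 4), (5, 67), (13, 17), (21, 14)])
v22: WRITE d=61  (d history now [(18, 10), (22, 61)])
v23: WRITE b=58  (b history now [(3, 67), (10, 30), (15, 21), (20, 36), (23, 58)])
READ d @v2: history=[(18, 10), (22, 61)] -> no version <= 2 -> NONE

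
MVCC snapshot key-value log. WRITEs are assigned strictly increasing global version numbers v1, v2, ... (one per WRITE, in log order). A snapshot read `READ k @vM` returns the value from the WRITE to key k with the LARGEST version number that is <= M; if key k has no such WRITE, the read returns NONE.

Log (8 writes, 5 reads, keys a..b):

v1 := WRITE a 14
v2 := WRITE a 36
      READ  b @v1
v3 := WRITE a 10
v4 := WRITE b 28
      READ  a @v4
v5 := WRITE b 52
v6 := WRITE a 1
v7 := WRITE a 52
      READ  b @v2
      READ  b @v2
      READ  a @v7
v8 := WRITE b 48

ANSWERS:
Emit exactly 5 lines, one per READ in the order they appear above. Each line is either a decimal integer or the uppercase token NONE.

v1: WRITE a=14  (a history now [(1, 14)])
v2: WRITE a=36  (a history now [(1, 14), (2, 36)])
READ b @v1: history=[] -> no version <= 1 -> NONE
v3: WRITE a=10  (a history now [(1, 14), (2, 36), (3, 10)])
v4: WRITE b=28  (b history now [(4, 28)])
READ a @v4: history=[(1, 14), (2, 36), (3, 10)] -> pick v3 -> 10
v5: WRITE b=52  (b history now [(4, 28), (5, 52)])
v6: WRITE a=1  (a history now [(1, 14), (2, 36), (3, 10), (6, 1)])
v7: WRITE a=52  (a history now [(1, 14), (2, 36), (3, 10), (6, 1), (7, 52)])
READ b @v2: history=[(4, 28), (5, 52)] -> no version <= 2 -> NONE
READ b @v2: history=[(4, 28), (5, 52)] -> no version <= 2 -> NONE
READ a @v7: history=[(1, 14), (2, 36), (3, 10), (6, 1), (7, 52)] -> pick v7 -> 52
v8: WRITE b=48  (b history now [(4, 28), (5, 52), (8, 48)])

Answer: NONE
10
NONE
NONE
52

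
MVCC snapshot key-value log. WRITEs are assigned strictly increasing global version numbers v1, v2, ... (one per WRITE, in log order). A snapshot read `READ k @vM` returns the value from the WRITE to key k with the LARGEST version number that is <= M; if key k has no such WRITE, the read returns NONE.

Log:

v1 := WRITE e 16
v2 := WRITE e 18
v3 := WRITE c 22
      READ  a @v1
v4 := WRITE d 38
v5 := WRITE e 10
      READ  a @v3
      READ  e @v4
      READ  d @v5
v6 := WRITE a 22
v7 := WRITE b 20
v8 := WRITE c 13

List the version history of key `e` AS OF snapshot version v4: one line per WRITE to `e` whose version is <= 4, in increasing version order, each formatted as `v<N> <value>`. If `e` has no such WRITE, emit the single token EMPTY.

Answer: v1 16
v2 18

Derivation:
Scan writes for key=e with version <= 4:
  v1 WRITE e 16 -> keep
  v2 WRITE e 18 -> keep
  v3 WRITE c 22 -> skip
  v4 WRITE d 38 -> skip
  v5 WRITE e 10 -> drop (> snap)
  v6 WRITE a 22 -> skip
  v7 WRITE b 20 -> skip
  v8 WRITE c 13 -> skip
Collected: [(1, 16), (2, 18)]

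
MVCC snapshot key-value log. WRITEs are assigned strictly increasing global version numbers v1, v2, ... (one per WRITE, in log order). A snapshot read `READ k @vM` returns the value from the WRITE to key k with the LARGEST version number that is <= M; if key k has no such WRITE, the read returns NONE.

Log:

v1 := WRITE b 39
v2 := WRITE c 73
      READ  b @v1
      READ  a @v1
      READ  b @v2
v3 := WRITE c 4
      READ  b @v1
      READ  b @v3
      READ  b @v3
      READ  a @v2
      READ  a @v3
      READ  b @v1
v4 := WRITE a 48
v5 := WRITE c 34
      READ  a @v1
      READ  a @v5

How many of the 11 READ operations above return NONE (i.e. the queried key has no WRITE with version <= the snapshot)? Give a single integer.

v1: WRITE b=39  (b history now [(1, 39)])
v2: WRITE c=73  (c history now [(2, 73)])
READ b @v1: history=[(1, 39)] -> pick v1 -> 39
READ a @v1: history=[] -> no version <= 1 -> NONE
READ b @v2: history=[(1, 39)] -> pick v1 -> 39
v3: WRITE c=4  (c history now [(2, 73), (3, 4)])
READ b @v1: history=[(1, 39)] -> pick v1 -> 39
READ b @v3: history=[(1, 39)] -> pick v1 -> 39
READ b @v3: history=[(1, 39)] -> pick v1 -> 39
READ a @v2: history=[] -> no version <= 2 -> NONE
READ a @v3: history=[] -> no version <= 3 -> NONE
READ b @v1: history=[(1, 39)] -> pick v1 -> 39
v4: WRITE a=48  (a history now [(4, 48)])
v5: WRITE c=34  (c history now [(2, 73), (3, 4), (5, 34)])
READ a @v1: history=[(4, 48)] -> no version <= 1 -> NONE
READ a @v5: history=[(4, 48)] -> pick v4 -> 48
Read results in order: ['39', 'NONE', '39', '39', '39', '39', 'NONE', 'NONE', '39', 'NONE', '48']
NONE count = 4

Answer: 4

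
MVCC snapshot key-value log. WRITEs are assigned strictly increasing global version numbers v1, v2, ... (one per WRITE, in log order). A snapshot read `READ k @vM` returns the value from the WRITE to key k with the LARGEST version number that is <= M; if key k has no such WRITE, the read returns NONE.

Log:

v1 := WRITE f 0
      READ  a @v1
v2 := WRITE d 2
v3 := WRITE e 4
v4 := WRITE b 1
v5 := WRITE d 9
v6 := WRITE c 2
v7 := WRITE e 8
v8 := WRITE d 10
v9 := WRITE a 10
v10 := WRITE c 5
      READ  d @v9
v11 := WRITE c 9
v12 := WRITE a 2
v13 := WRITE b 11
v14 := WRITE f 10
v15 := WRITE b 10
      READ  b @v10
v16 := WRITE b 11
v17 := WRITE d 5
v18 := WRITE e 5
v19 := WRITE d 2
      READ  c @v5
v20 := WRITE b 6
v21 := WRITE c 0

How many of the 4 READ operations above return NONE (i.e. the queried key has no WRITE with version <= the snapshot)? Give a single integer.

v1: WRITE f=0  (f history now [(1, 0)])
READ a @v1: history=[] -> no version <= 1 -> NONE
v2: WRITE d=2  (d history now [(2, 2)])
v3: WRITE e=4  (e history now [(3, 4)])
v4: WRITE b=1  (b history now [(4, 1)])
v5: WRITE d=9  (d history now [(2, 2), (5, 9)])
v6: WRITE c=2  (c history now [(6, 2)])
v7: WRITE e=8  (e history now [(3, 4), (7, 8)])
v8: WRITE d=10  (d history now [(2, 2), (5, 9), (8, 10)])
v9: WRITE a=10  (a history now [(9, 10)])
v10: WRITE c=5  (c history now [(6, 2), (10, 5)])
READ d @v9: history=[(2, 2), (5, 9), (8, 10)] -> pick v8 -> 10
v11: WRITE c=9  (c history now [(6, 2), (10, 5), (11, 9)])
v12: WRITE a=2  (a history now [(9, 10), (12, 2)])
v13: WRITE b=11  (b history now [(4, 1), (13, 11)])
v14: WRITE f=10  (f history now [(1, 0), (14, 10)])
v15: WRITE b=10  (b history now [(4, 1), (13, 11), (15, 10)])
READ b @v10: history=[(4, 1), (13, 11), (15, 10)] -> pick v4 -> 1
v16: WRITE b=11  (b history now [(4, 1), (13, 11), (15, 10), (16, 11)])
v17: WRITE d=5  (d history now [(2, 2), (5, 9), (8, 10), (17, 5)])
v18: WRITE e=5  (e history now [(3, 4), (7, 8), (18, 5)])
v19: WRITE d=2  (d history now [(2, 2), (5, 9), (8, 10), (17, 5), (19, 2)])
READ c @v5: history=[(6, 2), (10, 5), (11, 9)] -> no version <= 5 -> NONE
v20: WRITE b=6  (b history now [(4, 1), (13, 11), (15, 10), (16, 11), (20, 6)])
v21: WRITE c=0  (c history now [(6, 2), (10, 5), (11, 9), (21, 0)])
Read results in order: ['NONE', '10', '1', 'NONE']
NONE count = 2

Answer: 2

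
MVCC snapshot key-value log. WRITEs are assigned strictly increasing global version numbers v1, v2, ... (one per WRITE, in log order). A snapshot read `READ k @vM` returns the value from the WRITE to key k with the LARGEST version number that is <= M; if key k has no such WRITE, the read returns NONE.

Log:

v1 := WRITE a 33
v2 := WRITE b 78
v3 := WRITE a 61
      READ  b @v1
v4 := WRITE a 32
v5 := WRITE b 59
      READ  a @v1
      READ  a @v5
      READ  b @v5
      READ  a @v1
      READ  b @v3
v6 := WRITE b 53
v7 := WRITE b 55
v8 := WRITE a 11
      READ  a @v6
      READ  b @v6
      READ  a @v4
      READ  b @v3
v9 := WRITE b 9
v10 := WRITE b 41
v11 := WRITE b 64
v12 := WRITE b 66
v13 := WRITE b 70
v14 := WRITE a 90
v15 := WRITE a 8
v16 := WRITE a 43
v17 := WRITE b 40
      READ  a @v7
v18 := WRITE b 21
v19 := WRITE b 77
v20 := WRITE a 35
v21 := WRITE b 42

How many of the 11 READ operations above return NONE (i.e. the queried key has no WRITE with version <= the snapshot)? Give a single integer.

Answer: 1

Derivation:
v1: WRITE a=33  (a history now [(1, 33)])
v2: WRITE b=78  (b history now [(2, 78)])
v3: WRITE a=61  (a history now [(1, 33), (3, 61)])
READ b @v1: history=[(2, 78)] -> no version <= 1 -> NONE
v4: WRITE a=32  (a history now [(1, 33), (3, 61), (4, 32)])
v5: WRITE b=59  (b history now [(2, 78), (5, 59)])
READ a @v1: history=[(1, 33), (3, 61), (4, 32)] -> pick v1 -> 33
READ a @v5: history=[(1, 33), (3, 61), (4, 32)] -> pick v4 -> 32
READ b @v5: history=[(2, 78), (5, 59)] -> pick v5 -> 59
READ a @v1: history=[(1, 33), (3, 61), (4, 32)] -> pick v1 -> 33
READ b @v3: history=[(2, 78), (5, 59)] -> pick v2 -> 78
v6: WRITE b=53  (b history now [(2, 78), (5, 59), (6, 53)])
v7: WRITE b=55  (b history now [(2, 78), (5, 59), (6, 53), (7, 55)])
v8: WRITE a=11  (a history now [(1, 33), (3, 61), (4, 32), (8, 11)])
READ a @v6: history=[(1, 33), (3, 61), (4, 32), (8, 11)] -> pick v4 -> 32
READ b @v6: history=[(2, 78), (5, 59), (6, 53), (7, 55)] -> pick v6 -> 53
READ a @v4: history=[(1, 33), (3, 61), (4, 32), (8, 11)] -> pick v4 -> 32
READ b @v3: history=[(2, 78), (5, 59), (6, 53), (7, 55)] -> pick v2 -> 78
v9: WRITE b=9  (b history now [(2, 78), (5, 59), (6, 53), (7, 55), (9, 9)])
v10: WRITE b=41  (b history now [(2, 78), (5, 59), (6, 53), (7, 55), (9, 9), (10, 41)])
v11: WRITE b=64  (b history now [(2, 78), (5, 59), (6, 53), (7, 55), (9, 9), (10, 41), (11, 64)])
v12: WRITE b=66  (b history now [(2, 78), (5, 59), (6, 53), (7, 55), (9, 9), (10, 41), (11, 64), (12, 66)])
v13: WRITE b=70  (b history now [(2, 78), (5, 59), (6, 53), (7, 55), (9, 9), (10, 41), (11, 64), (12, 66), (13, 70)])
v14: WRITE a=90  (a history now [(1, 33), (3, 61), (4, 32), (8, 11), (14, 90)])
v15: WRITE a=8  (a history now [(1, 33), (3, 61), (4, 32), (8, 11), (14, 90), (15, 8)])
v16: WRITE a=43  (a history now [(1, 33), (3, 61), (4, 32), (8, 11), (14, 90), (15, 8), (16, 43)])
v17: WRITE b=40  (b history now [(2, 78), (5, 59), (6, 53), (7, 55), (9, 9), (10, 41), (11, 64), (12, 66), (13, 70), (17, 40)])
READ a @v7: history=[(1, 33), (3, 61), (4, 32), (8, 11), (14, 90), (15, 8), (16, 43)] -> pick v4 -> 32
v18: WRITE b=21  (b history now [(2, 78), (5, 59), (6, 53), (7, 55), (9, 9), (10, 41), (11, 64), (12, 66), (13, 70), (17, 40), (18, 21)])
v19: WRITE b=77  (b history now [(2, 78), (5, 59), (6, 53), (7, 55), (9, 9), (10, 41), (11, 64), (12, 66), (13, 70), (17, 40), (18, 21), (19, 77)])
v20: WRITE a=35  (a history now [(1, 33), (3, 61), (4, 32), (8, 11), (14, 90), (15, 8), (16, 43), (20, 35)])
v21: WRITE b=42  (b history now [(2, 78), (5, 59), (6, 53), (7, 55), (9, 9), (10, 41), (11, 64), (12, 66), (13, 70), (17, 40), (18, 21), (19, 77), (21, 42)])
Read results in order: ['NONE', '33', '32', '59', '33', '78', '32', '53', '32', '78', '32']
NONE count = 1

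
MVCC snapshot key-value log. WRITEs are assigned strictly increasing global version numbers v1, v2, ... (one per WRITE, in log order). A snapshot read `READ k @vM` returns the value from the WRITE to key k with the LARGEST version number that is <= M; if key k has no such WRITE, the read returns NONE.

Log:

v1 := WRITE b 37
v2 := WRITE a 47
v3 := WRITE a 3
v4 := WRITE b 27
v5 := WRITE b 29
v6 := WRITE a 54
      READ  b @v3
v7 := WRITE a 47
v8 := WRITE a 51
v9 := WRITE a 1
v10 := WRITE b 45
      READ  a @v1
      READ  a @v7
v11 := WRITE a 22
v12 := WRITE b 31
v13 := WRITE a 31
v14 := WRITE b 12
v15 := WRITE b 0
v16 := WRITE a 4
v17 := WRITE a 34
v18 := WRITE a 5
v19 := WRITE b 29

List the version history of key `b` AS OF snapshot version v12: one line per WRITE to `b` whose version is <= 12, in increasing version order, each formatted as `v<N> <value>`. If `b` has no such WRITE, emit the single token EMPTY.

Scan writes for key=b with version <= 12:
  v1 WRITE b 37 -> keep
  v2 WRITE a 47 -> skip
  v3 WRITE a 3 -> skip
  v4 WRITE b 27 -> keep
  v5 WRITE b 29 -> keep
  v6 WRITE a 54 -> skip
  v7 WRITE a 47 -> skip
  v8 WRITE a 51 -> skip
  v9 WRITE a 1 -> skip
  v10 WRITE b 45 -> keep
  v11 WRITE a 22 -> skip
  v12 WRITE b 31 -> keep
  v13 WRITE a 31 -> skip
  v14 WRITE b 12 -> drop (> snap)
  v15 WRITE b 0 -> drop (> snap)
  v16 WRITE a 4 -> skip
  v17 WRITE a 34 -> skip
  v18 WRITE a 5 -> skip
  v19 WRITE b 29 -> drop (> snap)
Collected: [(1, 37), (4, 27), (5, 29), (10, 45), (12, 31)]

Answer: v1 37
v4 27
v5 29
v10 45
v12 31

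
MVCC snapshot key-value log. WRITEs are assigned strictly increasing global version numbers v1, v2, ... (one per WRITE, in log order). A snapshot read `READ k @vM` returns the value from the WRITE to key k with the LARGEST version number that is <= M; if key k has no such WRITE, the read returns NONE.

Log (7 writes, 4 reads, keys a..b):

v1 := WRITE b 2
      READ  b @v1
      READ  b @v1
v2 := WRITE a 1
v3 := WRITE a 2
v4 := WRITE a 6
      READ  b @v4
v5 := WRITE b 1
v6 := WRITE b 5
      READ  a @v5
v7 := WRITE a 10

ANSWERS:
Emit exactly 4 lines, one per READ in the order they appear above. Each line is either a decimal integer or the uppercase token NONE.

Answer: 2
2
2
6

Derivation:
v1: WRITE b=2  (b history now [(1, 2)])
READ b @v1: history=[(1, 2)] -> pick v1 -> 2
READ b @v1: history=[(1, 2)] -> pick v1 -> 2
v2: WRITE a=1  (a history now [(2, 1)])
v3: WRITE a=2  (a history now [(2, 1), (3, 2)])
v4: WRITE a=6  (a history now [(2, 1), (3, 2), (4, 6)])
READ b @v4: history=[(1, 2)] -> pick v1 -> 2
v5: WRITE b=1  (b history now [(1, 2), (5, 1)])
v6: WRITE b=5  (b history now [(1, 2), (5, 1), (6, 5)])
READ a @v5: history=[(2, 1), (3, 2), (4, 6)] -> pick v4 -> 6
v7: WRITE a=10  (a history now [(2, 1), (3, 2), (4, 6), (7, 10)])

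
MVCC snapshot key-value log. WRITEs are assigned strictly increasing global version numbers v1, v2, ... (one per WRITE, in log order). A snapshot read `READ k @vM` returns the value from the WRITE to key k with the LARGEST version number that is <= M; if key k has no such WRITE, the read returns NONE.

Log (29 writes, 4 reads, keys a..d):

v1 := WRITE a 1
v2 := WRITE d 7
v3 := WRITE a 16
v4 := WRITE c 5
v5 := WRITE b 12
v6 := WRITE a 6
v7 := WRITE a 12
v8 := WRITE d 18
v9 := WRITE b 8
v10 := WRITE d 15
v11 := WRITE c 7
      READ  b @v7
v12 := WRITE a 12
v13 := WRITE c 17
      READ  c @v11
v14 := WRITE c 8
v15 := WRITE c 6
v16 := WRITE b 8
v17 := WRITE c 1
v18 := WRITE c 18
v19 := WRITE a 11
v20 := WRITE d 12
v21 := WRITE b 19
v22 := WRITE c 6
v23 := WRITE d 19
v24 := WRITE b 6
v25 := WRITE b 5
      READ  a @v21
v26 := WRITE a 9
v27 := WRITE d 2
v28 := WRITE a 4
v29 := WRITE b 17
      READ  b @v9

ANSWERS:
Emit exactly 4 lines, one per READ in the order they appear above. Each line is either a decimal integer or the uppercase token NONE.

Answer: 12
7
11
8

Derivation:
v1: WRITE a=1  (a history now [(1, 1)])
v2: WRITE d=7  (d history now [(2, 7)])
v3: WRITE a=16  (a history now [(1, 1), (3, 16)])
v4: WRITE c=5  (c history now [(4, 5)])
v5: WRITE b=12  (b history now [(5, 12)])
v6: WRITE a=6  (a history now [(1, 1), (3, 16), (6, 6)])
v7: WRITE a=12  (a history now [(1, 1), (3, 16), (6, 6), (7, 12)])
v8: WRITE d=18  (d history now [(2, 7), (8, 18)])
v9: WRITE b=8  (b history now [(5, 12), (9, 8)])
v10: WRITE d=15  (d history now [(2, 7), (8, 18), (10, 15)])
v11: WRITE c=7  (c history now [(4, 5), (11, 7)])
READ b @v7: history=[(5, 12), (9, 8)] -> pick v5 -> 12
v12: WRITE a=12  (a history now [(1, 1), (3, 16), (6, 6), (7, 12), (12, 12)])
v13: WRITE c=17  (c history now [(4, 5), (11, 7), (13, 17)])
READ c @v11: history=[(4, 5), (11, 7), (13, 17)] -> pick v11 -> 7
v14: WRITE c=8  (c history now [(4, 5), (11, 7), (13, 17), (14, 8)])
v15: WRITE c=6  (c history now [(4, 5), (11, 7), (13, 17), (14, 8), (15, 6)])
v16: WRITE b=8  (b history now [(5, 12), (9, 8), (16, 8)])
v17: WRITE c=1  (c history now [(4, 5), (11, 7), (13, 17), (14, 8), (15, 6), (17, 1)])
v18: WRITE c=18  (c history now [(4, 5), (11, 7), (13, 17), (14, 8), (15, 6), (17, 1), (18, 18)])
v19: WRITE a=11  (a history now [(1, 1), (3, 16), (6, 6), (7, 12), (12, 12), (19, 11)])
v20: WRITE d=12  (d history now [(2, 7), (8, 18), (10, 15), (20, 12)])
v21: WRITE b=19  (b history now [(5, 12), (9, 8), (16, 8), (21, 19)])
v22: WRITE c=6  (c history now [(4, 5), (11, 7), (13, 17), (14, 8), (15, 6), (17, 1), (18, 18), (22, 6)])
v23: WRITE d=19  (d history now [(2, 7), (8, 18), (10, 15), (20, 12), (23, 19)])
v24: WRITE b=6  (b history now [(5, 12), (9, 8), (16, 8), (21, 19), (24, 6)])
v25: WRITE b=5  (b history now [(5, 12), (9, 8), (16, 8), (21, 19), (24, 6), (25, 5)])
READ a @v21: history=[(1, 1), (3, 16), (6, 6), (7, 12), (12, 12), (19, 11)] -> pick v19 -> 11
v26: WRITE a=9  (a history now [(1, 1), (3, 16), (6, 6), (7, 12), (12, 12), (19, 11), (26, 9)])
v27: WRITE d=2  (d history now [(2, 7), (8, 18), (10, 15), (20, 12), (23, 19), (27, 2)])
v28: WRITE a=4  (a history now [(1, 1), (3, 16), (6, 6), (7, 12), (12, 12), (19, 11), (26, 9), (28, 4)])
v29: WRITE b=17  (b history now [(5, 12), (9, 8), (16, 8), (21, 19), (24, 6), (25, 5), (29, 17)])
READ b @v9: history=[(5, 12), (9, 8), (16, 8), (21, 19), (24, 6), (25, 5), (29, 17)] -> pick v9 -> 8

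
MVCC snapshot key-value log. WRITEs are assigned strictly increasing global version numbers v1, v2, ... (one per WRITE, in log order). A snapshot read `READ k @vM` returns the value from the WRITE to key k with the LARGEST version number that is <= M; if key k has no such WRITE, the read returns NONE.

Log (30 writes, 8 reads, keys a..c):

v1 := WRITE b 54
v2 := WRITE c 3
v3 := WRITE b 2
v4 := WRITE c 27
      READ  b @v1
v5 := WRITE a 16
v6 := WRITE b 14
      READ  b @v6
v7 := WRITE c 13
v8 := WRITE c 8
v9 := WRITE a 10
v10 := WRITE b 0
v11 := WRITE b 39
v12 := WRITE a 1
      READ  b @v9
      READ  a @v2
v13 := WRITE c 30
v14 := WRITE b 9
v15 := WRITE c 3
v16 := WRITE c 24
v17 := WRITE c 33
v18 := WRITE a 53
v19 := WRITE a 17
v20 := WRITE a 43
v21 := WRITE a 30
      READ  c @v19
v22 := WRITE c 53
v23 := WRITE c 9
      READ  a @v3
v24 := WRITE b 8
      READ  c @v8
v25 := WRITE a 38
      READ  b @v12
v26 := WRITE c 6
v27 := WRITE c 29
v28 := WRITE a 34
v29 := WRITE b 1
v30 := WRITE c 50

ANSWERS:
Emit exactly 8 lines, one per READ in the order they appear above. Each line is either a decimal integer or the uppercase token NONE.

Answer: 54
14
14
NONE
33
NONE
8
39

Derivation:
v1: WRITE b=54  (b history now [(1, 54)])
v2: WRITE c=3  (c history now [(2, 3)])
v3: WRITE b=2  (b history now [(1, 54), (3, 2)])
v4: WRITE c=27  (c history now [(2, 3), (4, 27)])
READ b @v1: history=[(1, 54), (3, 2)] -> pick v1 -> 54
v5: WRITE a=16  (a history now [(5, 16)])
v6: WRITE b=14  (b history now [(1, 54), (3, 2), (6, 14)])
READ b @v6: history=[(1, 54), (3, 2), (6, 14)] -> pick v6 -> 14
v7: WRITE c=13  (c history now [(2, 3), (4, 27), (7, 13)])
v8: WRITE c=8  (c history now [(2, 3), (4, 27), (7, 13), (8, 8)])
v9: WRITE a=10  (a history now [(5, 16), (9, 10)])
v10: WRITE b=0  (b history now [(1, 54), (3, 2), (6, 14), (10, 0)])
v11: WRITE b=39  (b history now [(1, 54), (3, 2), (6, 14), (10, 0), (11, 39)])
v12: WRITE a=1  (a history now [(5, 16), (9, 10), (12, 1)])
READ b @v9: history=[(1, 54), (3, 2), (6, 14), (10, 0), (11, 39)] -> pick v6 -> 14
READ a @v2: history=[(5, 16), (9, 10), (12, 1)] -> no version <= 2 -> NONE
v13: WRITE c=30  (c history now [(2, 3), (4, 27), (7, 13), (8, 8), (13, 30)])
v14: WRITE b=9  (b history now [(1, 54), (3, 2), (6, 14), (10, 0), (11, 39), (14, 9)])
v15: WRITE c=3  (c history now [(2, 3), (4, 27), (7, 13), (8, 8), (13, 30), (15, 3)])
v16: WRITE c=24  (c history now [(2, 3), (4, 27), (7, 13), (8, 8), (13, 30), (15, 3), (16, 24)])
v17: WRITE c=33  (c history now [(2, 3), (4, 27), (7, 13), (8, 8), (13, 30), (15, 3), (16, 24), (17, 33)])
v18: WRITE a=53  (a history now [(5, 16), (9, 10), (12, 1), (18, 53)])
v19: WRITE a=17  (a history now [(5, 16), (9, 10), (12, 1), (18, 53), (19, 17)])
v20: WRITE a=43  (a history now [(5, 16), (9, 10), (12, 1), (18, 53), (19, 17), (20, 43)])
v21: WRITE a=30  (a history now [(5, 16), (9, 10), (12, 1), (18, 53), (19, 17), (20, 43), (21, 30)])
READ c @v19: history=[(2, 3), (4, 27), (7, 13), (8, 8), (13, 30), (15, 3), (16, 24), (17, 33)] -> pick v17 -> 33
v22: WRITE c=53  (c history now [(2, 3), (4, 27), (7, 13), (8, 8), (13, 30), (15, 3), (16, 24), (17, 33), (22, 53)])
v23: WRITE c=9  (c history now [(2, 3), (4, 27), (7, 13), (8, 8), (13, 30), (15, 3), (16, 24), (17, 33), (22, 53), (23, 9)])
READ a @v3: history=[(5, 16), (9, 10), (12, 1), (18, 53), (19, 17), (20, 43), (21, 30)] -> no version <= 3 -> NONE
v24: WRITE b=8  (b history now [(1, 54), (3, 2), (6, 14), (10, 0), (11, 39), (14, 9), (24, 8)])
READ c @v8: history=[(2, 3), (4, 27), (7, 13), (8, 8), (13, 30), (15, 3), (16, 24), (17, 33), (22, 53), (23, 9)] -> pick v8 -> 8
v25: WRITE a=38  (a history now [(5, 16), (9, 10), (12, 1), (18, 53), (19, 17), (20, 43), (21, 30), (25, 38)])
READ b @v12: history=[(1, 54), (3, 2), (6, 14), (10, 0), (11, 39), (14, 9), (24, 8)] -> pick v11 -> 39
v26: WRITE c=6  (c history now [(2, 3), (4, 27), (7, 13), (8, 8), (13, 30), (15, 3), (16, 24), (17, 33), (22, 53), (23, 9), (26, 6)])
v27: WRITE c=29  (c history now [(2, 3), (4, 27), (7, 13), (8, 8), (13, 30), (15, 3), (16, 24), (17, 33), (22, 53), (23, 9), (26, 6), (27, 29)])
v28: WRITE a=34  (a history now [(5, 16), (9, 10), (12, 1), (18, 53), (19, 17), (20, 43), (21, 30), (25, 38), (28, 34)])
v29: WRITE b=1  (b history now [(1, 54), (3, 2), (6, 14), (10, 0), (11, 39), (14, 9), (24, 8), (29, 1)])
v30: WRITE c=50  (c history now [(2, 3), (4, 27), (7, 13), (8, 8), (13, 30), (15, 3), (16, 24), (17, 33), (22, 53), (23, 9), (26, 6), (27, 29), (30, 50)])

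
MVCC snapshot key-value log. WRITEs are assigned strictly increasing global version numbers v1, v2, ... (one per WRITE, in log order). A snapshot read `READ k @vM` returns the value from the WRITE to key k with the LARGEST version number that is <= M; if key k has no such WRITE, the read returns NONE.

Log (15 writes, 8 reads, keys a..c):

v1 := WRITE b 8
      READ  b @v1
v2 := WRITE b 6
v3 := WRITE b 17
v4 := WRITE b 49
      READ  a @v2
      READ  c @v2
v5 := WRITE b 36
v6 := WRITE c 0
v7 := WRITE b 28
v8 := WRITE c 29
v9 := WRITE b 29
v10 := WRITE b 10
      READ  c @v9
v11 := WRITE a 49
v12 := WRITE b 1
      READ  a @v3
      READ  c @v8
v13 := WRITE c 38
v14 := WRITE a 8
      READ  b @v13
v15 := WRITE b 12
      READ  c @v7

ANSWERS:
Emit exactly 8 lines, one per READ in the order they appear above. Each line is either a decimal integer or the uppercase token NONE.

v1: WRITE b=8  (b history now [(1, 8)])
READ b @v1: history=[(1, 8)] -> pick v1 -> 8
v2: WRITE b=6  (b history now [(1, 8), (2, 6)])
v3: WRITE b=17  (b history now [(1, 8), (2, 6), (3, 17)])
v4: WRITE b=49  (b history now [(1, 8), (2, 6), (3, 17), (4, 49)])
READ a @v2: history=[] -> no version <= 2 -> NONE
READ c @v2: history=[] -> no version <= 2 -> NONE
v5: WRITE b=36  (b history now [(1, 8), (2, 6), (3, 17), (4, 49), (5, 36)])
v6: WRITE c=0  (c history now [(6, 0)])
v7: WRITE b=28  (b history now [(1, 8), (2, 6), (3, 17), (4, 49), (5, 36), (7, 28)])
v8: WRITE c=29  (c history now [(6, 0), (8, 29)])
v9: WRITE b=29  (b history now [(1, 8), (2, 6), (3, 17), (4, 49), (5, 36), (7, 28), (9, 29)])
v10: WRITE b=10  (b history now [(1, 8), (2, 6), (3, 17), (4, 49), (5, 36), (7, 28), (9, 29), (10, 10)])
READ c @v9: history=[(6, 0), (8, 29)] -> pick v8 -> 29
v11: WRITE a=49  (a history now [(11, 49)])
v12: WRITE b=1  (b history now [(1, 8), (2, 6), (3, 17), (4, 49), (5, 36), (7, 28), (9, 29), (10, 10), (12, 1)])
READ a @v3: history=[(11, 49)] -> no version <= 3 -> NONE
READ c @v8: history=[(6, 0), (8, 29)] -> pick v8 -> 29
v13: WRITE c=38  (c history now [(6, 0), (8, 29), (13, 38)])
v14: WRITE a=8  (a history now [(11, 49), (14, 8)])
READ b @v13: history=[(1, 8), (2, 6), (3, 17), (4, 49), (5, 36), (7, 28), (9, 29), (10, 10), (12, 1)] -> pick v12 -> 1
v15: WRITE b=12  (b history now [(1, 8), (2, 6), (3, 17), (4, 49), (5, 36), (7, 28), (9, 29), (10, 10), (12, 1), (15, 12)])
READ c @v7: history=[(6, 0), (8, 29), (13, 38)] -> pick v6 -> 0

Answer: 8
NONE
NONE
29
NONE
29
1
0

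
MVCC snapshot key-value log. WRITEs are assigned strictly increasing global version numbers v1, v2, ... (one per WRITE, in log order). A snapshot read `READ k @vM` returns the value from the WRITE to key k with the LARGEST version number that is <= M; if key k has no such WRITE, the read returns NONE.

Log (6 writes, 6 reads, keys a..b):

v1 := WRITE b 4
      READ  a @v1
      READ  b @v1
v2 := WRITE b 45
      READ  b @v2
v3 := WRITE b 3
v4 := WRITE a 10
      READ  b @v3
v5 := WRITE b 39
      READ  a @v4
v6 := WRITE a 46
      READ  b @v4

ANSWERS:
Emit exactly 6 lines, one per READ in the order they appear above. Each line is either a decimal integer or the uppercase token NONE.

v1: WRITE b=4  (b history now [(1, 4)])
READ a @v1: history=[] -> no version <= 1 -> NONE
READ b @v1: history=[(1, 4)] -> pick v1 -> 4
v2: WRITE b=45  (b history now [(1, 4), (2, 45)])
READ b @v2: history=[(1, 4), (2, 45)] -> pick v2 -> 45
v3: WRITE b=3  (b history now [(1, 4), (2, 45), (3, 3)])
v4: WRITE a=10  (a history now [(4, 10)])
READ b @v3: history=[(1, 4), (2, 45), (3, 3)] -> pick v3 -> 3
v5: WRITE b=39  (b history now [(1, 4), (2, 45), (3, 3), (5, 39)])
READ a @v4: history=[(4, 10)] -> pick v4 -> 10
v6: WRITE a=46  (a history now [(4, 10), (6, 46)])
READ b @v4: history=[(1, 4), (2, 45), (3, 3), (5, 39)] -> pick v3 -> 3

Answer: NONE
4
45
3
10
3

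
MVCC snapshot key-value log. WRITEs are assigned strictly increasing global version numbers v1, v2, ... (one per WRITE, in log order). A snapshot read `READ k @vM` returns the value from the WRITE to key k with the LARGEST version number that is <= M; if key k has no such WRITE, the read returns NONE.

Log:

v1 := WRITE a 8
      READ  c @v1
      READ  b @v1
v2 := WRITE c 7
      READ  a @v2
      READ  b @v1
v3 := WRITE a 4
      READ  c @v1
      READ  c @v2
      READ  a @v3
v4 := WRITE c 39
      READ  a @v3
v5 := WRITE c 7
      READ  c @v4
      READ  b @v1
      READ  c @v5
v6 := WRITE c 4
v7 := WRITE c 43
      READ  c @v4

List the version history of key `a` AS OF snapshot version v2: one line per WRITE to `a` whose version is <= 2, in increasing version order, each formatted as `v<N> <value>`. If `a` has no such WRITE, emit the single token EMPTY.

Answer: v1 8

Derivation:
Scan writes for key=a with version <= 2:
  v1 WRITE a 8 -> keep
  v2 WRITE c 7 -> skip
  v3 WRITE a 4 -> drop (> snap)
  v4 WRITE c 39 -> skip
  v5 WRITE c 7 -> skip
  v6 WRITE c 4 -> skip
  v7 WRITE c 43 -> skip
Collected: [(1, 8)]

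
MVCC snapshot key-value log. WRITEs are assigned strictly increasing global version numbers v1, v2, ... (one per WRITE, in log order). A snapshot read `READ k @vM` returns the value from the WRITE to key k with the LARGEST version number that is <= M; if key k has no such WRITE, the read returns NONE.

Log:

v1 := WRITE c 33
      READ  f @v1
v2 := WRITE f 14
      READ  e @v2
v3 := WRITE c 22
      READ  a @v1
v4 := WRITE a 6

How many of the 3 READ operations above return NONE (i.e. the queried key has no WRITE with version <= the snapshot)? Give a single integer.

Answer: 3

Derivation:
v1: WRITE c=33  (c history now [(1, 33)])
READ f @v1: history=[] -> no version <= 1 -> NONE
v2: WRITE f=14  (f history now [(2, 14)])
READ e @v2: history=[] -> no version <= 2 -> NONE
v3: WRITE c=22  (c history now [(1, 33), (3, 22)])
READ a @v1: history=[] -> no version <= 1 -> NONE
v4: WRITE a=6  (a history now [(4, 6)])
Read results in order: ['NONE', 'NONE', 'NONE']
NONE count = 3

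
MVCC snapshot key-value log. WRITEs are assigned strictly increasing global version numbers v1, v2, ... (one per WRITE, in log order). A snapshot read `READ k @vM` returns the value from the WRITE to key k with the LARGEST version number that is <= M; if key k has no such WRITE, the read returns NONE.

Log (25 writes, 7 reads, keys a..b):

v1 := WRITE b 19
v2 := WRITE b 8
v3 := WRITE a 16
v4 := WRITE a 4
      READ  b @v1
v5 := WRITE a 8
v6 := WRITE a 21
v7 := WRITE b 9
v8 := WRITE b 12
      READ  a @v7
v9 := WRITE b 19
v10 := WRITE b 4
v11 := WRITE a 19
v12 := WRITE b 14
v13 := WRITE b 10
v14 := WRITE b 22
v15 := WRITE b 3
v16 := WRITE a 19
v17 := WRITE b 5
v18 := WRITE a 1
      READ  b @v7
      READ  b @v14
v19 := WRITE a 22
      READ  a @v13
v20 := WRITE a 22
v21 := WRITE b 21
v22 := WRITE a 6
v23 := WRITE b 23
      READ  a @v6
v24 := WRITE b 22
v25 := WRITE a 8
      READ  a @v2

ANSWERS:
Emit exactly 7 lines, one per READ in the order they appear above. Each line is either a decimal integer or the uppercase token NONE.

v1: WRITE b=19  (b history now [(1, 19)])
v2: WRITE b=8  (b history now [(1, 19), (2, 8)])
v3: WRITE a=16  (a history now [(3, 16)])
v4: WRITE a=4  (a history now [(3, 16), (4, 4)])
READ b @v1: history=[(1, 19), (2, 8)] -> pick v1 -> 19
v5: WRITE a=8  (a history now [(3, 16), (4, 4), (5, 8)])
v6: WRITE a=21  (a history now [(3, 16), (4, 4), (5, 8), (6, 21)])
v7: WRITE b=9  (b history now [(1, 19), (2, 8), (7, 9)])
v8: WRITE b=12  (b history now [(1, 19), (2, 8), (7, 9), (8, 12)])
READ a @v7: history=[(3, 16), (4, 4), (5, 8), (6, 21)] -> pick v6 -> 21
v9: WRITE b=19  (b history now [(1, 19), (2, 8), (7, 9), (8, 12), (9, 19)])
v10: WRITE b=4  (b history now [(1, 19), (2, 8), (7, 9), (8, 12), (9, 19), (10, 4)])
v11: WRITE a=19  (a history now [(3, 16), (4, 4), (5, 8), (6, 21), (11, 19)])
v12: WRITE b=14  (b history now [(1, 19), (2, 8), (7, 9), (8, 12), (9, 19), (10, 4), (12, 14)])
v13: WRITE b=10  (b history now [(1, 19), (2, 8), (7, 9), (8, 12), (9, 19), (10, 4), (12, 14), (13, 10)])
v14: WRITE b=22  (b history now [(1, 19), (2, 8), (7, 9), (8, 12), (9, 19), (10, 4), (12, 14), (13, 10), (14, 22)])
v15: WRITE b=3  (b history now [(1, 19), (2, 8), (7, 9), (8, 12), (9, 19), (10, 4), (12, 14), (13, 10), (14, 22), (15, 3)])
v16: WRITE a=19  (a history now [(3, 16), (4, 4), (5, 8), (6, 21), (11, 19), (16, 19)])
v17: WRITE b=5  (b history now [(1, 19), (2, 8), (7, 9), (8, 12), (9, 19), (10, 4), (12, 14), (13, 10), (14, 22), (15, 3), (17, 5)])
v18: WRITE a=1  (a history now [(3, 16), (4, 4), (5, 8), (6, 21), (11, 19), (16, 19), (18, 1)])
READ b @v7: history=[(1, 19), (2, 8), (7, 9), (8, 12), (9, 19), (10, 4), (12, 14), (13, 10), (14, 22), (15, 3), (17, 5)] -> pick v7 -> 9
READ b @v14: history=[(1, 19), (2, 8), (7, 9), (8, 12), (9, 19), (10, 4), (12, 14), (13, 10), (14, 22), (15, 3), (17, 5)] -> pick v14 -> 22
v19: WRITE a=22  (a history now [(3, 16), (4, 4), (5, 8), (6, 21), (11, 19), (16, 19), (18, 1), (19, 22)])
READ a @v13: history=[(3, 16), (4, 4), (5, 8), (6, 21), (11, 19), (16, 19), (18, 1), (19, 22)] -> pick v11 -> 19
v20: WRITE a=22  (a history now [(3, 16), (4, 4), (5, 8), (6, 21), (11, 19), (16, 19), (18, 1), (19, 22), (20, 22)])
v21: WRITE b=21  (b history now [(1, 19), (2, 8), (7, 9), (8, 12), (9, 19), (10, 4), (12, 14), (13, 10), (14, 22), (15, 3), (17, 5), (21, 21)])
v22: WRITE a=6  (a history now [(3, 16), (4, 4), (5, 8), (6, 21), (11, 19), (16, 19), (18, 1), (19, 22), (20, 22), (22, 6)])
v23: WRITE b=23  (b history now [(1, 19), (2, 8), (7, 9), (8, 12), (9, 19), (10, 4), (12, 14), (13, 10), (14, 22), (15, 3), (17, 5), (21, 21), (23, 23)])
READ a @v6: history=[(3, 16), (4, 4), (5, 8), (6, 21), (11, 19), (16, 19), (18, 1), (19, 22), (20, 22), (22, 6)] -> pick v6 -> 21
v24: WRITE b=22  (b history now [(1, 19), (2, 8), (7, 9), (8, 12), (9, 19), (10, 4), (12, 14), (13, 10), (14, 22), (15, 3), (17, 5), (21, 21), (23, 23), (24, 22)])
v25: WRITE a=8  (a history now [(3, 16), (4, 4), (5, 8), (6, 21), (11, 19), (16, 19), (18, 1), (19, 22), (20, 22), (22, 6), (25, 8)])
READ a @v2: history=[(3, 16), (4, 4), (5, 8), (6, 21), (11, 19), (16, 19), (18, 1), (19, 22), (20, 22), (22, 6), (25, 8)] -> no version <= 2 -> NONE

Answer: 19
21
9
22
19
21
NONE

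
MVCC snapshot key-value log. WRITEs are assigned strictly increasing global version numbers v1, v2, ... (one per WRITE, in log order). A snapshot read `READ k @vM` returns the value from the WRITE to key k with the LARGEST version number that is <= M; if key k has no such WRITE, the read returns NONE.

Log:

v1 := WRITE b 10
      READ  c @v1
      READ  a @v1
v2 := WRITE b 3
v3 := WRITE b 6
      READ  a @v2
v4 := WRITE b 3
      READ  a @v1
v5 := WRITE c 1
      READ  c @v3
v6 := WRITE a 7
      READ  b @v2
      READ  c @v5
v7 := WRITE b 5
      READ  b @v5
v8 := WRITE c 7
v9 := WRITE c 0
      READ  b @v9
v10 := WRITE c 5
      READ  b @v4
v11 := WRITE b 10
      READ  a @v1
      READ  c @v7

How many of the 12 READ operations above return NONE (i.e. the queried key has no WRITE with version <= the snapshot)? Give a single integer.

v1: WRITE b=10  (b history now [(1, 10)])
READ c @v1: history=[] -> no version <= 1 -> NONE
READ a @v1: history=[] -> no version <= 1 -> NONE
v2: WRITE b=3  (b history now [(1, 10), (2, 3)])
v3: WRITE b=6  (b history now [(1, 10), (2, 3), (3, 6)])
READ a @v2: history=[] -> no version <= 2 -> NONE
v4: WRITE b=3  (b history now [(1, 10), (2, 3), (3, 6), (4, 3)])
READ a @v1: history=[] -> no version <= 1 -> NONE
v5: WRITE c=1  (c history now [(5, 1)])
READ c @v3: history=[(5, 1)] -> no version <= 3 -> NONE
v6: WRITE a=7  (a history now [(6, 7)])
READ b @v2: history=[(1, 10), (2, 3), (3, 6), (4, 3)] -> pick v2 -> 3
READ c @v5: history=[(5, 1)] -> pick v5 -> 1
v7: WRITE b=5  (b history now [(1, 10), (2, 3), (3, 6), (4, 3), (7, 5)])
READ b @v5: history=[(1, 10), (2, 3), (3, 6), (4, 3), (7, 5)] -> pick v4 -> 3
v8: WRITE c=7  (c history now [(5, 1), (8, 7)])
v9: WRITE c=0  (c history now [(5, 1), (8, 7), (9, 0)])
READ b @v9: history=[(1, 10), (2, 3), (3, 6), (4, 3), (7, 5)] -> pick v7 -> 5
v10: WRITE c=5  (c history now [(5, 1), (8, 7), (9, 0), (10, 5)])
READ b @v4: history=[(1, 10), (2, 3), (3, 6), (4, 3), (7, 5)] -> pick v4 -> 3
v11: WRITE b=10  (b history now [(1, 10), (2, 3), (3, 6), (4, 3), (7, 5), (11, 10)])
READ a @v1: history=[(6, 7)] -> no version <= 1 -> NONE
READ c @v7: history=[(5, 1), (8, 7), (9, 0), (10, 5)] -> pick v5 -> 1
Read results in order: ['NONE', 'NONE', 'NONE', 'NONE', 'NONE', '3', '1', '3', '5', '3', 'NONE', '1']
NONE count = 6

Answer: 6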